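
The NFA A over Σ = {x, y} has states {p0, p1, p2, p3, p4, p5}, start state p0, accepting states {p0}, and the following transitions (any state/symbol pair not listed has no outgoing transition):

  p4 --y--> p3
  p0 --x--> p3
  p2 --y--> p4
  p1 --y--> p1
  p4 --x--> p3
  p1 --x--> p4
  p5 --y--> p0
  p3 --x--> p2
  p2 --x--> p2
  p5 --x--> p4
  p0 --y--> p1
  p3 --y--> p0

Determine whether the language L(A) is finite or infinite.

State p1 is reachable from the start and can reach an accepting state, and it lies on the cycle p1 → p1.
Traversing that cycle any number of times yields accepted strings of unbounded length, so the language is infinite.

infinite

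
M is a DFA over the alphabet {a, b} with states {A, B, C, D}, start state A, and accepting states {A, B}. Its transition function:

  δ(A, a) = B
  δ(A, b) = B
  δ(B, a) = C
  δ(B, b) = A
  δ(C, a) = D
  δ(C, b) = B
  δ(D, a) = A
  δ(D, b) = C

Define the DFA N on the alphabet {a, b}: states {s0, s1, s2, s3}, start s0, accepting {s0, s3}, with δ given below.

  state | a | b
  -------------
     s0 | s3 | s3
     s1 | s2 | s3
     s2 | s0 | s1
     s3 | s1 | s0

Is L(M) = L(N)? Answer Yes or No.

Yes

Exploring the product automaton M × N from the start pair (A, s0), following both machines on each input symbol, reaches 4 state pairs: (A, s0), (B, s3), (C, s1), (D, s2).
M accepts in {A, B} and N accepts in {s0, s3}. In every reachable pair the two components are either both accepting — (A, s0), (B, s3) — or both non-accepting, so no string is accepted by exactly one of the machines: L(M) \ L(N) and L(N) \ L(M) are both empty.
Hence every string is accepted by M iff it is accepted by N, and the two languages coincide.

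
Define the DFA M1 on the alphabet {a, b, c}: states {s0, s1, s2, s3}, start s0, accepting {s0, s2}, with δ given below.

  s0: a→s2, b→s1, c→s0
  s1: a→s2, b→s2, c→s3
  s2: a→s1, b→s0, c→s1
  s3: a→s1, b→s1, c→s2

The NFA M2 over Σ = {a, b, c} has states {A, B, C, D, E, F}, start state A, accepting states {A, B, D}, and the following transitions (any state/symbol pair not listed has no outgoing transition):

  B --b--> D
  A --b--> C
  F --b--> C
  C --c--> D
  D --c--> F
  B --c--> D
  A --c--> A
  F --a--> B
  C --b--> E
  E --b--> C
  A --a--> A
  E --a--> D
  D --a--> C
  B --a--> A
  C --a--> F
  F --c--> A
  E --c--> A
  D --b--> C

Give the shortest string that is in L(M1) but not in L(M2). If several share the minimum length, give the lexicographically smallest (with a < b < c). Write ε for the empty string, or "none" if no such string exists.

The string ab is accepted by M1 but not by M2.
No shorter string lies in the difference, and ab is the lexicographically first length-2 string in L(M1) \ L(M2).

ab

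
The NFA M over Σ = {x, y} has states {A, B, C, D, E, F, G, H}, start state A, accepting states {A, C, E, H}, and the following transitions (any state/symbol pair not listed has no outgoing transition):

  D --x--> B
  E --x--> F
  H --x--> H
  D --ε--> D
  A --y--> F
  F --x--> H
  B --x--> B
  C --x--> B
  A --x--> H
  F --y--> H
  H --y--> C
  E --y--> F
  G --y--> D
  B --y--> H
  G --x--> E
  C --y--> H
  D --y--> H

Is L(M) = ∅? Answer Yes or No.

The empty string ε is accepted: the run A ends in the accepting state A.
Since at least one string is accepted, L(M) is not empty.

No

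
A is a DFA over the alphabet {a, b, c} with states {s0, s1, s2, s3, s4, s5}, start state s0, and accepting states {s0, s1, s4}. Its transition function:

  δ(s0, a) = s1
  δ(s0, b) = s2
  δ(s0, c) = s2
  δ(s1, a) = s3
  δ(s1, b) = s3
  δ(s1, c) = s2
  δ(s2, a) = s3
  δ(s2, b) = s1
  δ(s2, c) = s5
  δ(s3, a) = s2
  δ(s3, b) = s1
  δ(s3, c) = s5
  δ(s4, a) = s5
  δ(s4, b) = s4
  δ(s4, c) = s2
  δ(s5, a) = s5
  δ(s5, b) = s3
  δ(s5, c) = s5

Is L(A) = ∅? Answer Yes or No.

No

The empty string ε is accepted: the run s0 ends in the accepting state s0.
Since at least one string is accepted, L(A) is not empty.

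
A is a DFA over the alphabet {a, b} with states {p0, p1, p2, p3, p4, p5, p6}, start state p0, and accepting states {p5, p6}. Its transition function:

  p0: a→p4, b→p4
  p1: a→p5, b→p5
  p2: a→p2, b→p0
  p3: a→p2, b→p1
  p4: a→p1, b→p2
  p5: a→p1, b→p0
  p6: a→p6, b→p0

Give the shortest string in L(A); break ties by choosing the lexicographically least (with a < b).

aaa

A breadth-first search from p0 reaches an accepting state first via the path p0 → p4 → p1 → p5 on input aaa.
No string of length < 3 is accepted (BFS exhausts all shorter strings without reaching an accepting state), and aaa is the lexicographically least accepting string of length 3.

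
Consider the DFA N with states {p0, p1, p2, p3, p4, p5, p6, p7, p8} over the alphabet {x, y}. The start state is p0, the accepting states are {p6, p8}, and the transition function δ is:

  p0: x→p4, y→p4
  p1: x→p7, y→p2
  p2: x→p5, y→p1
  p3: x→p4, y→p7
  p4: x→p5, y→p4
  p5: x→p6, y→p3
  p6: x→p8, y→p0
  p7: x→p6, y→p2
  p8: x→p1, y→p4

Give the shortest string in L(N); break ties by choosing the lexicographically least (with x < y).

xxx

A breadth-first search from p0 reaches an accepting state first via the path p0 → p4 → p5 → p6 on input xxx.
No string of length < 3 is accepted (BFS exhausts all shorter strings without reaching an accepting state), and xxx is the lexicographically least accepting string of length 3.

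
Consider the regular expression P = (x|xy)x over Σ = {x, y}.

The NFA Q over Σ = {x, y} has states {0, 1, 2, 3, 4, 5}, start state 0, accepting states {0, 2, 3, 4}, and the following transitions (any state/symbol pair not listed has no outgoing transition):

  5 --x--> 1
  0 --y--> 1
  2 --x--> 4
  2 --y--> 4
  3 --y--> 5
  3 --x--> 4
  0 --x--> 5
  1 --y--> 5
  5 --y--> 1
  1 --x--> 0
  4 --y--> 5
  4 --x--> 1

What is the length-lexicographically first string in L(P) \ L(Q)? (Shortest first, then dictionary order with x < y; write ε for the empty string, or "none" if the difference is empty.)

xx

The string xx is accepted by P but not by Q.
No shorter string lies in the difference, and xx is the lexicographically first length-2 string in L(P) \ L(Q).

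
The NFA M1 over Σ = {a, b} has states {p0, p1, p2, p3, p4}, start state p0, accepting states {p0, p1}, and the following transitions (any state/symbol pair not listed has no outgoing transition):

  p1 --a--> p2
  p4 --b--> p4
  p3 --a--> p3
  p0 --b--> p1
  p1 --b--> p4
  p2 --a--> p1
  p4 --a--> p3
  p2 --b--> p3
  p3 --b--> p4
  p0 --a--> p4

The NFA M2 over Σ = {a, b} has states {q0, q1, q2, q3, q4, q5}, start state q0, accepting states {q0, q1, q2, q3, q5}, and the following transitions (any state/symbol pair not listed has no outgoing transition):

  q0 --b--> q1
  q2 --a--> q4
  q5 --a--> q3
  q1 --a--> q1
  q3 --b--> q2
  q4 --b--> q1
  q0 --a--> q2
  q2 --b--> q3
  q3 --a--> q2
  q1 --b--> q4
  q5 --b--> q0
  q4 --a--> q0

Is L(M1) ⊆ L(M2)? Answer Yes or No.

Exploring the product automaton M1 × M2 from the start pair (p0, q0), following both machines on each input symbol, reaches 11 state pairs: (p0, q0), (p4, q2), (p1, q1), (p3, q4), (p4, q3), (p2, q1), (p4, q4), (p3, q0), (p4, q1), (p3, q2), (p3, q1).
M1 accepts in {p0, p1} and M2 accepts in {q0, q1, q2, q3, q5}. The reachable pairs whose M1-component is accepting are (p0, q0), (p1, q1); in each of them the M2-component is accepting too, so the product for L(M1) \ L(M2) (M1-component accepting, M2-component rejecting) has no reachable accepting pair and the difference is empty.
Hence every string in L(M1) is also in L(M2).

Yes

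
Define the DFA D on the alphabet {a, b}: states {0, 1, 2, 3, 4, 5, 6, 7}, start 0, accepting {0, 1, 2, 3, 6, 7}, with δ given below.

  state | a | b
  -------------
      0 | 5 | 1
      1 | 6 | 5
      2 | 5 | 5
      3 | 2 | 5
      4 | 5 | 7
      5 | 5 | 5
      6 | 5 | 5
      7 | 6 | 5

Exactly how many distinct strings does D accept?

The useful subgraph on states {0, 1, 6} is acyclic, so L(D) is finite; the longest accepting path visits 3 useful states, giving maximum string length 2.
Counting accepting paths from 0 by length: 1 of length 0, 1 of length 1, 1 of length 2. Total 3.

3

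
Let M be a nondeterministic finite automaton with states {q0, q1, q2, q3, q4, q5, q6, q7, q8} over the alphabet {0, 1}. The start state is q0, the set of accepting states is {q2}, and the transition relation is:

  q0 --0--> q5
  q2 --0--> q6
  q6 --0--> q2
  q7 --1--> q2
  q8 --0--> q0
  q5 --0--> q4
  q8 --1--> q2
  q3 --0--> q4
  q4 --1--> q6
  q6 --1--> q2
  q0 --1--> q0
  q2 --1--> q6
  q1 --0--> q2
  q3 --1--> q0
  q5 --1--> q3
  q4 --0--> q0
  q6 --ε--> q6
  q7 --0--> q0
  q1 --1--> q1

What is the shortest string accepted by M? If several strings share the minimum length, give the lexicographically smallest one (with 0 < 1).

0010

A breadth-first search from q0 reaches an accepting state first via the path q0 → q5 → q4 → q6 → q2 on input 0010.
No string of length < 4 is accepted (BFS exhausts all shorter strings without reaching an accepting state), and 0010 is the lexicographically least accepting string of length 4.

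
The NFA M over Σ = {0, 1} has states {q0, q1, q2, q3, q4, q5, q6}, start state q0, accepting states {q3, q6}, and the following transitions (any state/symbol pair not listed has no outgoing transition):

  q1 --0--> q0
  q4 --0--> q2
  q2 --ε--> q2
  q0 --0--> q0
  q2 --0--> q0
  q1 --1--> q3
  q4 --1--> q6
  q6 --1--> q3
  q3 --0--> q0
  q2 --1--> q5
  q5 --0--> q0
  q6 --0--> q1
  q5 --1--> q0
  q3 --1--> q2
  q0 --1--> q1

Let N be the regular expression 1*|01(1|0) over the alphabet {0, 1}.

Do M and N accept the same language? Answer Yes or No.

No

The string 0011 is accepted by M but rejected by N.
So L(M) ≠ L(N).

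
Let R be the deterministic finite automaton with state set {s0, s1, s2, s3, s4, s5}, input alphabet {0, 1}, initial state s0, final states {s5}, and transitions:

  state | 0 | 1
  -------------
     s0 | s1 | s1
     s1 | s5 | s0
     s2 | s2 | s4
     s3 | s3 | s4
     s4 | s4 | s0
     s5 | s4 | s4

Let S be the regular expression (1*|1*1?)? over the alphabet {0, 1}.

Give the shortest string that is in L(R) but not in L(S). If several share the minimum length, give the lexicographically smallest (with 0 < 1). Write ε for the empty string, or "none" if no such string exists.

00

The string 00 is accepted by R but not by S.
No shorter string lies in the difference, and 00 is the lexicographically first length-2 string in L(R) \ L(S).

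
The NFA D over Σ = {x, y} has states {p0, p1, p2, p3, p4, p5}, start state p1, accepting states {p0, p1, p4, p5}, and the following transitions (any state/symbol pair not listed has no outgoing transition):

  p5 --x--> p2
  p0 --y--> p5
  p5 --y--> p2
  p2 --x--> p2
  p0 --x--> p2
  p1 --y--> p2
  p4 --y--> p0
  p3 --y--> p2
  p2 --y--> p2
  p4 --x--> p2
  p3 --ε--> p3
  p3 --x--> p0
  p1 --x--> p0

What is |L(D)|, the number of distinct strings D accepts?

The useful subgraph on states {p0, p1, p5} is acyclic, so L(D) is finite; the longest accepting path visits 3 useful states, giving maximum string length 2.
Counting accepting paths from p1 by length: 1 of length 0, 1 of length 1, 1 of length 2. Total 3.

3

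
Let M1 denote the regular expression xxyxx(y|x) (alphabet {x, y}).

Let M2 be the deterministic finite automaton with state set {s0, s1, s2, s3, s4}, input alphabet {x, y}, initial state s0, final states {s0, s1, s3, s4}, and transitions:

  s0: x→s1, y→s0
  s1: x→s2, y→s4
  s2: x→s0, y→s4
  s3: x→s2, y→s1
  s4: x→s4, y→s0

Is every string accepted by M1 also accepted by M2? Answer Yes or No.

Yes

Converting the expression M1 to a DFA (subset construction, then merging equivalent states) gives the minimal DFA with states {r0, r1, r2, r3, r4, r5, r6, r7}, start state r0, accepting states {r7} and transitions r0: x→r1, y→r2; r1: x→r3, y→r2; r2: x→r2, y→r2; r3: x→r2, y→r4; r4: x→r5, y→r2; r5: x→r6, y→r2; r6: x→r7, y→r7; r7: x→r2, y→r2.
Exploring the product automaton M1 × M2 from the start pair (r0, s0), following both machines on each input symbol, reaches 12 state pairs: (r0, s0), (r1, s1), (r2, s0), (r3, s2), (r2, s4), (r2, s1), (r4, s4), (r2, s2), (r5, s4), (r6, s4), (r7, s4), (r7, s0).
M1 accepts in {r7} and M2 accepts in {s0, s1, s3, s4}. The reachable pairs whose M1-component is accepting are (r7, s4), (r7, s0); in each of them the M2-component is accepting too, so the product for L(M1) \ L(M2) (M1-component accepting, M2-component rejecting) has no reachable accepting pair and the difference is empty.
Hence every string in L(M1) is also in L(M2).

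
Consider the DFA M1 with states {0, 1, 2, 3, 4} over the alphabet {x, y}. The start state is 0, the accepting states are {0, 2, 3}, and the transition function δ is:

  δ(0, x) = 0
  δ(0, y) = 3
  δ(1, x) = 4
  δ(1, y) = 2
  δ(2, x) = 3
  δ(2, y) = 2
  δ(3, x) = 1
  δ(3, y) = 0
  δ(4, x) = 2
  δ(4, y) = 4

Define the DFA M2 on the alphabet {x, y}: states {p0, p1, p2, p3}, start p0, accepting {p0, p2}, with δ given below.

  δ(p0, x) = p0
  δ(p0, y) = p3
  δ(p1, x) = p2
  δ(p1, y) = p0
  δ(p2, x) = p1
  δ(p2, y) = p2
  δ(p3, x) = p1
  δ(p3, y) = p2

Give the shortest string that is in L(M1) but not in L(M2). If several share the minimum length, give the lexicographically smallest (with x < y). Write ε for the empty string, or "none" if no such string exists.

The string y is accepted by M1 but not by M2.
No shorter string lies in the difference, and y is the lexicographically first length-1 string in L(M1) \ L(M2).

y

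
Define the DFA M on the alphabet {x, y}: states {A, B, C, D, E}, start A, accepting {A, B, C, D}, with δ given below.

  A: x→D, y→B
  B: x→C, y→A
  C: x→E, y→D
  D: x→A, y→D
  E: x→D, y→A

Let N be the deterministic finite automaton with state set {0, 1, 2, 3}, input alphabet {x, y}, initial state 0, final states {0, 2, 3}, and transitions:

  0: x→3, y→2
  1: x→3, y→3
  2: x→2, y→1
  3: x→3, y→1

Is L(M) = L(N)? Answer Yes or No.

The string xy is accepted by M but rejected by N.
So L(M) ≠ L(N).

No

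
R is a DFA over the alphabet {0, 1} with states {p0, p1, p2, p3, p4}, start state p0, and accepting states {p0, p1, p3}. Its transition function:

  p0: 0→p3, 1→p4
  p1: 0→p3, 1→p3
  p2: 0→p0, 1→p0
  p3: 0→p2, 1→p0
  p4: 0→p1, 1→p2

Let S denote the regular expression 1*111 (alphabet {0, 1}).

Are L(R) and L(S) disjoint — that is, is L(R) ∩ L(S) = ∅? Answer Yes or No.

The string 111 is accepted by both R and S.
Hence L(R) ∩ L(S) ≠ ∅.

No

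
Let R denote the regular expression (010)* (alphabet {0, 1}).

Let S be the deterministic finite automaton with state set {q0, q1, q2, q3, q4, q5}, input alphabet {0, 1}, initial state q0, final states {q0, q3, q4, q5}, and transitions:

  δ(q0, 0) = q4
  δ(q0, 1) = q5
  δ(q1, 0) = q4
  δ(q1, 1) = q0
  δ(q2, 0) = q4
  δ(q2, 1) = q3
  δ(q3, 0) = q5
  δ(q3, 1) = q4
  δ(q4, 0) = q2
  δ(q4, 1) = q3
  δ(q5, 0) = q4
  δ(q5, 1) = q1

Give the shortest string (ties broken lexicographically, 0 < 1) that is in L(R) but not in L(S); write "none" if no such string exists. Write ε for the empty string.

none

Converting the expression R to a DFA (subset construction, then merging equivalent states) gives the minimal DFA with states {r0, r1, r2, r3}, start state r0, accepting states {r0} and transitions r0: 0→r1, 1→r2; r1: 0→r2, 1→r3; r2: 0→r2, 1→r2; r3: 0→r0, 1→r2.
Exploring the product automaton R × S from the start pair (r0, q0), following both machines on each input symbol, reaches 10 state pairs: (r0, q0), (r1, q4), (r2, q5), (r2, q2), (r3, q3), (r2, q4), (r2, q1), (r2, q3), (r0, q5), (r2, q0).
R accepts in {r0} and S accepts in {q0, q3, q4, q5}. The reachable pairs whose R-component is accepting are (r0, q0), (r0, q5); in each of them the S-component is accepting too, so the product for L(R) \ L(S) (R-component accepting, S-component rejecting) has no reachable accepting pair and the difference is empty.
So every string accepted by R is also accepted by S: L(R) \ L(S) = ∅ and there is no such string.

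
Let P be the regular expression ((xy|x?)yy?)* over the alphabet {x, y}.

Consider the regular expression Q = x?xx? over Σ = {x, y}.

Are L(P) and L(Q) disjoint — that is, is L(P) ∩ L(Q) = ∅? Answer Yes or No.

Converting the expression P to a DFA (subset construction, then merging equivalent states) gives the minimal DFA with states {p0, p1, p2}, start state p0, accepting states {p0} and transitions p0: x→p1, y→p0; p1: x→p2, y→p0; p2: x→p2, y→p2.
Converting the expression Q to a DFA (subset construction, then merging equivalent states) gives the minimal DFA with states {q0, q1, q2, q3, q4}, start state q0, accepting states {q1, q3, q4} and transitions q0: x→q1, y→q2; q1: x→q3, y→q2; q2: x→q2, y→q2; q3: x→q4, y→q2; q4: x→q2, y→q2.
Exploring the product automaton P × Q from the start pair (p0, q0), following both machines on each input symbol, reaches 7 state pairs: (p0, q0), (p1, q1), (p0, q2), (p2, q3), (p1, q2), (p2, q4), (p2, q2).
P accepts in {p0} and Q accepts in {q1, q3, q4}; no reachable pair has both components accepting, so no string drives both machines to acceptance simultaneously and L(P) ∩ L(Q) = ∅.
So no string is accepted by both, and the intersection is empty.

Yes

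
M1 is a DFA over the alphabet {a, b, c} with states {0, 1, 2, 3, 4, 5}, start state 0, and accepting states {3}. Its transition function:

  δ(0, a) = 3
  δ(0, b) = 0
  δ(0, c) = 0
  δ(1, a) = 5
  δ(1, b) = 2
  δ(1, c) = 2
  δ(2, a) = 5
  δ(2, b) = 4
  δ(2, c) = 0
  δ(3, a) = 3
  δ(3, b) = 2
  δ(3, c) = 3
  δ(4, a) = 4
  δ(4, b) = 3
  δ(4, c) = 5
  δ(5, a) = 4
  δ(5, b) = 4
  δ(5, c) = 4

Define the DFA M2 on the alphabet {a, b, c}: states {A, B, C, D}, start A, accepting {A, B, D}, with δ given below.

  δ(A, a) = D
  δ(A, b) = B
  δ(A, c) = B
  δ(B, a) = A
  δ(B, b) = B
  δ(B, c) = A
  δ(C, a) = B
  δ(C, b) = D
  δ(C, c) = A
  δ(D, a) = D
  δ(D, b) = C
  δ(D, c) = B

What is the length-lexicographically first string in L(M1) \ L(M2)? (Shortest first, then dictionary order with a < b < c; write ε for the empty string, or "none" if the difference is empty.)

abbb

The string abbb is accepted by M1 but not by M2.
No shorter string lies in the difference, and abbb is the lexicographically first length-4 string in L(M1) \ L(M2).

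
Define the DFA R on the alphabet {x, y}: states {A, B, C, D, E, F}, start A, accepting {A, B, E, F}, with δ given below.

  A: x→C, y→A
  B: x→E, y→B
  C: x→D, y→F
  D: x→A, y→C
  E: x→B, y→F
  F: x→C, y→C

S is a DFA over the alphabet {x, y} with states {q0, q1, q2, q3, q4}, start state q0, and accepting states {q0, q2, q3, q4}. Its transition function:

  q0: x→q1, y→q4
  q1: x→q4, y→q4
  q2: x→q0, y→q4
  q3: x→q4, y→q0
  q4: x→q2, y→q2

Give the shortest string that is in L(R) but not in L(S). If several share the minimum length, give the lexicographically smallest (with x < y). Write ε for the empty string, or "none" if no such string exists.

yxxx

The string yxxx is accepted by R but not by S.
No shorter string lies in the difference, and yxxx is the lexicographically first length-4 string in L(R) \ L(S).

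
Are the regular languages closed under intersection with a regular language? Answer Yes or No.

This is a special case of closure under intersection: the product of the two DFAs, accepting on F₁ × F₂, recognises the intersection.
So the regular languages are closed under intersection with a regular language.

Yes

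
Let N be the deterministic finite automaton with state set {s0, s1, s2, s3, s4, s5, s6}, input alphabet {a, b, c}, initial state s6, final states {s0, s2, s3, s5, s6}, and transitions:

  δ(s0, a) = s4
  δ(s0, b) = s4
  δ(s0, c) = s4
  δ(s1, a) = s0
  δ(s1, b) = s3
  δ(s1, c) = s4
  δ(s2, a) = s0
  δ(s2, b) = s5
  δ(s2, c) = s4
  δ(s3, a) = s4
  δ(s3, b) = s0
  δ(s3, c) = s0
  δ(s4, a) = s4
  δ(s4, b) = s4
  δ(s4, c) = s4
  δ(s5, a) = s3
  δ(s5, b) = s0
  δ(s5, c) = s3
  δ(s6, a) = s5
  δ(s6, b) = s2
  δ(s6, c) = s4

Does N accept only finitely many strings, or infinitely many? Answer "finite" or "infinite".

The useful states (reachable from s6 and able to reach an accepting state) are {s0, s2, s3, s5, s6}.
Restricted to these states the transition graph has no cycle, so every accepting path has bounded length and L is finite.

finite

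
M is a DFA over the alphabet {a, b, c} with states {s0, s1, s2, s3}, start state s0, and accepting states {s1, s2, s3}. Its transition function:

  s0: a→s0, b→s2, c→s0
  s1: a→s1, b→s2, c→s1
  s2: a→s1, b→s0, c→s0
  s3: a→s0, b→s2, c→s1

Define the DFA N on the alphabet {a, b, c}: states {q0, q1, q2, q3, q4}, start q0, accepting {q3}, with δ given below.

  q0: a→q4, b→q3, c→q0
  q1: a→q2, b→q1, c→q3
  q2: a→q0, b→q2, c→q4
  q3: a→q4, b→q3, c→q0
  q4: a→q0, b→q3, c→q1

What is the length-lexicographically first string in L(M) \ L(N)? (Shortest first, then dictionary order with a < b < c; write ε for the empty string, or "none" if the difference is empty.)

The string ba is accepted by M but not by N.
No shorter string lies in the difference, and ba is the lexicographically first length-2 string in L(M) \ L(N).

ba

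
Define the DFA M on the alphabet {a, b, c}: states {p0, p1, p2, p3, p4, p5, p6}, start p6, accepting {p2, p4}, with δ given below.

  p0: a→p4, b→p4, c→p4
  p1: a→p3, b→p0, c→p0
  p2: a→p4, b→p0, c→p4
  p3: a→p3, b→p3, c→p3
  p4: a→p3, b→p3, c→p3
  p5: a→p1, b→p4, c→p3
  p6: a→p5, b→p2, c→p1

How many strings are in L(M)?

The useful subgraph on states {p0, p1, p2, p4, p5, p6} is acyclic, so L(M) is finite; the longest accepting path visits 5 useful states, giving maximum string length 4.
Counting accepting paths from p6 by length: 1 of length 1, 3 of length 2, 9 of length 3, 6 of length 4. Total 19.

19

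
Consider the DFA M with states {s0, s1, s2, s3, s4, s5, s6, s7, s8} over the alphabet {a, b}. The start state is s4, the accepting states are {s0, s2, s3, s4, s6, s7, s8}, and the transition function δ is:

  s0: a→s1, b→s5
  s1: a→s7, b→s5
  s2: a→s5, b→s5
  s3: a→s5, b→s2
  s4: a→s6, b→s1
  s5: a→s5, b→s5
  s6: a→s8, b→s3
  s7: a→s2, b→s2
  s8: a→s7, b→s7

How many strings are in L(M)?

The useful subgraph on states {s1, s2, s3, s4, s6, s7, s8} is acyclic, so L(M) is finite; the longest accepting path visits 5 useful states, giving maximum string length 4.
Counting accepting paths from s4 by length: 1 of length 0, 1 of length 1, 3 of length 2, 5 of length 3, 4 of length 4. Total 14.

14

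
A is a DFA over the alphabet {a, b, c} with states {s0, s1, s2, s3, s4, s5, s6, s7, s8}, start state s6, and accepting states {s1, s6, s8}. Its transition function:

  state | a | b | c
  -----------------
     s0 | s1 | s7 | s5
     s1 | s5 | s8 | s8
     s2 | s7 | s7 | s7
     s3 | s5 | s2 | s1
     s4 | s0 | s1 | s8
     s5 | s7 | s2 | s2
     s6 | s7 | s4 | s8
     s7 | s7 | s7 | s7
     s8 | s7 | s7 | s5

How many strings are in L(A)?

The useful subgraph on states {s0, s1, s4, s6, s8} is acyclic, so L(A) is finite; the longest accepting path visits 5 useful states, giving maximum string length 4.
Counting accepting paths from s6 by length: 1 of length 0, 1 of length 1, 2 of length 2, 3 of length 3, 2 of length 4. Total 9.

9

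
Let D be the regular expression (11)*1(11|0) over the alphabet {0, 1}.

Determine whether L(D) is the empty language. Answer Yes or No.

The string 10 matches the expression, so it belongs to L(D).
Since L(D) contains at least one string, it is not empty.

No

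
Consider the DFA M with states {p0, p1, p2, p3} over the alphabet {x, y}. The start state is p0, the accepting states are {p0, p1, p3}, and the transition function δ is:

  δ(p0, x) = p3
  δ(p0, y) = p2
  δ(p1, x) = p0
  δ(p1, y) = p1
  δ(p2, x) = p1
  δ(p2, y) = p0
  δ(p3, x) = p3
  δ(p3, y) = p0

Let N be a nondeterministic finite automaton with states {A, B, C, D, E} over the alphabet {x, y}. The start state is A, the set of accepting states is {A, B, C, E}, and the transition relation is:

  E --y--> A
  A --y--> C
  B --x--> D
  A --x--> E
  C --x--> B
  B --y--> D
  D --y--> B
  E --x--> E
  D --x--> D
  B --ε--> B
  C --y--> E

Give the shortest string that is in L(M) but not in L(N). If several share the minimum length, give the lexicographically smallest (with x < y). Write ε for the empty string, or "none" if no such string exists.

The string yxx is accepted by M but not by N.
No shorter string lies in the difference, and yxx is the lexicographically first length-3 string in L(M) \ L(N).

yxx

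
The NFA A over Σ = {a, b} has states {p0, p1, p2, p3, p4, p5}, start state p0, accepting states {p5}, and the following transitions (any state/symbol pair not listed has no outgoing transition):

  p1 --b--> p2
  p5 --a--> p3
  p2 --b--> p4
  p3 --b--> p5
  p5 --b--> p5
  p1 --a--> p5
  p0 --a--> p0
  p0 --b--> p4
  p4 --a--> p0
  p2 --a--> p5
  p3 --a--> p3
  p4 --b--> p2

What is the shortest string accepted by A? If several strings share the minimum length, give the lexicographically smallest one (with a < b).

A breadth-first search from p0 reaches an accepting state first via the path p0 → p4 → p2 → p5 on input bba.
No string of length < 3 is accepted (BFS exhausts all shorter strings without reaching an accepting state), and bba is the lexicographically least accepting string of length 3.

bba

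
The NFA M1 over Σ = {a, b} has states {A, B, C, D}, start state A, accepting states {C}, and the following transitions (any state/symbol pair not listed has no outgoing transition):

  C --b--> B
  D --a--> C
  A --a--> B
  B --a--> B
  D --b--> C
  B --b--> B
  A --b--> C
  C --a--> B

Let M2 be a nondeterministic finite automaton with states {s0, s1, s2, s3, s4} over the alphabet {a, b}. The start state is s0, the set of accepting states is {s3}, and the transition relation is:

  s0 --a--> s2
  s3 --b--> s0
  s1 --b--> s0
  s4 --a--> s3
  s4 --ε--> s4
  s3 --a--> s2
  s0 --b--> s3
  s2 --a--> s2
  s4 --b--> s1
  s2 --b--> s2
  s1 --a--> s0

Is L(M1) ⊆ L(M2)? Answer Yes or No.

Exploring the product automaton M1 × M2 from the start pair (A, s0), following both machines on each input symbol, reaches 5 state pairs: (A, s0), (B, s2), (C, s3), (B, s0), (B, s3).
M1 accepts in {C} and M2 accepts in {s3}. The reachable pairs whose M1-component is accepting are (C, s3); in each of them the M2-component is accepting too, so the product for L(M1) \ L(M2) (M1-component accepting, M2-component rejecting) has no reachable accepting pair and the difference is empty.
Hence every string in L(M1) is also in L(M2).

Yes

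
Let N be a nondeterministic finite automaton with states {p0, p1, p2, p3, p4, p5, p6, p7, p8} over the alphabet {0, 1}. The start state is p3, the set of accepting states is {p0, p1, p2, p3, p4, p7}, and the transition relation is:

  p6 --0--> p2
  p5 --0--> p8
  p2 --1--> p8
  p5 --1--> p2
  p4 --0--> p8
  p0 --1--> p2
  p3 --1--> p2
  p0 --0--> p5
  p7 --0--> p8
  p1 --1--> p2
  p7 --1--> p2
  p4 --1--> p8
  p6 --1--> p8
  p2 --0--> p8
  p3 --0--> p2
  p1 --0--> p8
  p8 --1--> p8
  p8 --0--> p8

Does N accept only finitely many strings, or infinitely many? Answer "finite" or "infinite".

finite

The useful states (reachable from p3 and able to reach an accepting state) are {p2, p3}.
Restricted to these states the transition graph has no cycle, so every accepting path has bounded length and L is finite.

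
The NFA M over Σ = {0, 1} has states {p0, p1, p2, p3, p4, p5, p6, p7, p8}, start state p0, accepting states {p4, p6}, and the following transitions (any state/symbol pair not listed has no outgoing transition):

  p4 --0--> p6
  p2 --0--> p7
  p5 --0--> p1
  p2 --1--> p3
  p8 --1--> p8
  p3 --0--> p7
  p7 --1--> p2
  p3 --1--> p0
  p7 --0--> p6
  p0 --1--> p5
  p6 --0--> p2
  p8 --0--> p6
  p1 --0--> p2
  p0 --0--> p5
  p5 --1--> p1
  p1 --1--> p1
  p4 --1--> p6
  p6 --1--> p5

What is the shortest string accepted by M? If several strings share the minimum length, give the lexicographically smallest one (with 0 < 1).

A breadth-first search from p0 reaches an accepting state first via the path p0 → p5 → p1 → p2 → p7 → p6 on input 00000.
No string of length < 5 is accepted (BFS exhausts all shorter strings without reaching an accepting state), and 00000 is the lexicographically least accepting string of length 5.

00000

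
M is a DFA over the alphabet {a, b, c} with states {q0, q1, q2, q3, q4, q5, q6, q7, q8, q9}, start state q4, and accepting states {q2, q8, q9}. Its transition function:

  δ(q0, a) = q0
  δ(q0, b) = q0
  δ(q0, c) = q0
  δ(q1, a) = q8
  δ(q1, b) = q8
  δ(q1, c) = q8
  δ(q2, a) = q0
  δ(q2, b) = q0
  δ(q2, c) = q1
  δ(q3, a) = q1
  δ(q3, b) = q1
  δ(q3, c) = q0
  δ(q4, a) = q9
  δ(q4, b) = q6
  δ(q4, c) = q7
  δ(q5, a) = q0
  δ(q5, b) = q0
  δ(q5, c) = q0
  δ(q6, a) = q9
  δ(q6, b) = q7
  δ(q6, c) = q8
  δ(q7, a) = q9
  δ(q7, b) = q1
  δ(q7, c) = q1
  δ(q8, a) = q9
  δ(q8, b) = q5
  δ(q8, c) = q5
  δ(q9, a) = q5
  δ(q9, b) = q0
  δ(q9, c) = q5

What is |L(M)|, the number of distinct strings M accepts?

30

The useful subgraph on states {q1, q4, q6, q7, q8, q9} is acyclic, so L(M) is finite; the longest accepting path visits 6 useful states, giving maximum string length 5.
Counting accepting paths from q4 by length: 1 of length 1, 3 of length 2, 8 of length 3, 12 of length 4, 6 of length 5. Total 30.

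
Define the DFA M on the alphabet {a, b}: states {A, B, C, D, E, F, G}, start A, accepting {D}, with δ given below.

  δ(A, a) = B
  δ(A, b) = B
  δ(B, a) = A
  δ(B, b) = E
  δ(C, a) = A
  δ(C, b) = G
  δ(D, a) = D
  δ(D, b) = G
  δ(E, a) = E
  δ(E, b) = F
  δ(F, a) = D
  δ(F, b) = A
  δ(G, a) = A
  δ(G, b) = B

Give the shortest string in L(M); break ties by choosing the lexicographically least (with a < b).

abba

A breadth-first search from A reaches an accepting state first via the path A → B → E → F → D on input abba.
No string of length < 4 is accepted (BFS exhausts all shorter strings without reaching an accepting state), and abba is the lexicographically least accepting string of length 4.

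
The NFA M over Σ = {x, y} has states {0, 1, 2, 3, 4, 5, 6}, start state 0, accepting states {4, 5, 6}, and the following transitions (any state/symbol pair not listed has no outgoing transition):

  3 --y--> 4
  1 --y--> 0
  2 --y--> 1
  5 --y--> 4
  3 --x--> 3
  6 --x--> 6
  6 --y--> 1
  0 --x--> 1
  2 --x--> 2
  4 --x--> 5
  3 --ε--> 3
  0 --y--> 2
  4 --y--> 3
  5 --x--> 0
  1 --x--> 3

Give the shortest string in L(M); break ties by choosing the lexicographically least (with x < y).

A breadth-first search from 0 reaches an accepting state first via the path 0 → 1 → 3 → 4 on input xxy.
No string of length < 3 is accepted (BFS exhausts all shorter strings without reaching an accepting state), and xxy is the lexicographically least accepting string of length 3.

xxy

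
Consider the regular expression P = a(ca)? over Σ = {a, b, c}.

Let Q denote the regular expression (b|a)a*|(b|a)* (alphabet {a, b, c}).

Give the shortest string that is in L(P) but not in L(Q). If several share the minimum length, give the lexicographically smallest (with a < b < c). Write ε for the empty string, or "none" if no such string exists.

aca

The string aca is accepted by P but not by Q.
No shorter string lies in the difference, and aca is the lexicographically first length-3 string in L(P) \ L(Q).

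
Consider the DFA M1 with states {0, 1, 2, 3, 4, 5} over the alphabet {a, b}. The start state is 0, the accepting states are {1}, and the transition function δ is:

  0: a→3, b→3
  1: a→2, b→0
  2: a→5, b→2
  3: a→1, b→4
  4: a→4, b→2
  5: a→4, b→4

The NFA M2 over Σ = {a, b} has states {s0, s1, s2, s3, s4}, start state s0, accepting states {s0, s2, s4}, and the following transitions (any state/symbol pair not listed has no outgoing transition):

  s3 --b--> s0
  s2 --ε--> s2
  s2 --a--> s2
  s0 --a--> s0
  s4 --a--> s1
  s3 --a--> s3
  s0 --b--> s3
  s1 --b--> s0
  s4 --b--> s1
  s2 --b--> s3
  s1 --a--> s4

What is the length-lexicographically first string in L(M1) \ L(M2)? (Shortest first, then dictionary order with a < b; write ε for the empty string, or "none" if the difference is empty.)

The string ba is accepted by M1 but not by M2.
No shorter string lies in the difference, and ba is the lexicographically first length-2 string in L(M1) \ L(M2).

ba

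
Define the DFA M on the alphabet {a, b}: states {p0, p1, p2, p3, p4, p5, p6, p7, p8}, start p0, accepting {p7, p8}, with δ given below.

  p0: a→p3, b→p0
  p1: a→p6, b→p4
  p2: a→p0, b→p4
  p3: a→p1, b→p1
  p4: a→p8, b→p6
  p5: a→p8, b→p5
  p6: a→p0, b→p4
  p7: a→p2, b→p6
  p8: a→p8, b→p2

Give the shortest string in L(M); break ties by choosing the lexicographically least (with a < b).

aaba

A breadth-first search from p0 reaches an accepting state first via the path p0 → p3 → p1 → p4 → p8 on input aaba.
No string of length < 4 is accepted (BFS exhausts all shorter strings without reaching an accepting state), and aaba is the lexicographically least accepting string of length 4.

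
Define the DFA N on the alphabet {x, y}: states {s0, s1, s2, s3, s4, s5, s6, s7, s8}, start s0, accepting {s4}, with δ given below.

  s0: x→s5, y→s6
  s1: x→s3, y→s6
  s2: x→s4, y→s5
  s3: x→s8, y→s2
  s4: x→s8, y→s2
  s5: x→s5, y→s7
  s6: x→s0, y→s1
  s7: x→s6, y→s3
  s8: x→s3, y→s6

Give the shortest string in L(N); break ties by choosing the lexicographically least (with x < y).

xyyyx

A breadth-first search from s0 reaches an accepting state first via the path s0 → s5 → s7 → s3 → s2 → s4 on input xyyyx.
No string of length < 5 is accepted (BFS exhausts all shorter strings without reaching an accepting state), and xyyyx is the lexicographically least accepting string of length 5.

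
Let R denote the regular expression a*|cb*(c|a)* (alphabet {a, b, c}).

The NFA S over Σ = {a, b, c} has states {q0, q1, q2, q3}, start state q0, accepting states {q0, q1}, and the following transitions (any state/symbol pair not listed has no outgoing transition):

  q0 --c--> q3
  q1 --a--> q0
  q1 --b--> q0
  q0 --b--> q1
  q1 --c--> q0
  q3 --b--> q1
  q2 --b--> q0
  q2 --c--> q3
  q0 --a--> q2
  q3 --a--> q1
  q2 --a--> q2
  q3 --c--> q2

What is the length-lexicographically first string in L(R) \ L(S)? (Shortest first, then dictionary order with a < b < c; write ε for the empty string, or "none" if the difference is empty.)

a

The string a is accepted by R but not by S.
No shorter string lies in the difference, and a is the lexicographically first length-1 string in L(R) \ L(S).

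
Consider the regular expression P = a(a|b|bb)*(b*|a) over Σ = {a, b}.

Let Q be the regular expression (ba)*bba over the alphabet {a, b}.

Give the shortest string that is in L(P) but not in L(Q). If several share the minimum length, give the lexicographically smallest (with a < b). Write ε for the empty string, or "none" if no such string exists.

a

The string a is accepted by P but not by Q.
No shorter string lies in the difference, and a is the lexicographically first length-1 string in L(P) \ L(Q).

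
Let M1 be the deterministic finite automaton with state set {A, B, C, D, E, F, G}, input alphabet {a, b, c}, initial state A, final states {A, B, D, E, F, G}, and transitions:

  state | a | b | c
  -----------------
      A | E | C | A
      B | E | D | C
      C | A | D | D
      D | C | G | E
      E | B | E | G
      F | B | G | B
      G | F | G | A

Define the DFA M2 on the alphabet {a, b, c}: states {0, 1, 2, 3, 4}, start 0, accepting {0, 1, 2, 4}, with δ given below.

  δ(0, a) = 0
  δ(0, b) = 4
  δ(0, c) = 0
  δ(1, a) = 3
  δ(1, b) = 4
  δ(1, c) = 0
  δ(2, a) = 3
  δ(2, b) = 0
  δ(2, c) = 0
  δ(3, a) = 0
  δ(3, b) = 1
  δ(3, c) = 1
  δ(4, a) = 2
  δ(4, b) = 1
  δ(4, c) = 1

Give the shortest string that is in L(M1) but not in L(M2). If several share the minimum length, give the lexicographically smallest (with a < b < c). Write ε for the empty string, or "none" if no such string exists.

baa

The string baa is accepted by M1 but not by M2.
No shorter string lies in the difference, and baa is the lexicographically first length-3 string in L(M1) \ L(M2).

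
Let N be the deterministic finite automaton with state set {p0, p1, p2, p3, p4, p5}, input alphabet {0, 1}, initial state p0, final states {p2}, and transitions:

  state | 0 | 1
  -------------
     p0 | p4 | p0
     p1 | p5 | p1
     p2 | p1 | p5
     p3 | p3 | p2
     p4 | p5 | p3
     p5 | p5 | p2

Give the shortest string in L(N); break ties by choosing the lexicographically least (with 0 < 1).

A breadth-first search from p0 reaches an accepting state first via the path p0 → p4 → p5 → p2 on input 001.
No string of length < 3 is accepted (BFS exhausts all shorter strings without reaching an accepting state), and 001 is the lexicographically least accepting string of length 3.

001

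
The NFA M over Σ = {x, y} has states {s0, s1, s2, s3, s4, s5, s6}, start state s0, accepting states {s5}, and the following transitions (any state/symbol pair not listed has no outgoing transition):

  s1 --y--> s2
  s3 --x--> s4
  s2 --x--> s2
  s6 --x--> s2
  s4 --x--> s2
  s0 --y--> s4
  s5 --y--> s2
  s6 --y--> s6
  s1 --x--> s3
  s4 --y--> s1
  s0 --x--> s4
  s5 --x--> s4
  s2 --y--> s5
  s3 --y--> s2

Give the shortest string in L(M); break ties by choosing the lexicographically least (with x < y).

xxy

A breadth-first search from s0 reaches an accepting state first via the path s0 → s4 → s2 → s5 on input xxy.
No string of length < 3 is accepted (BFS exhausts all shorter strings without reaching an accepting state), and xxy is the lexicographically least accepting string of length 3.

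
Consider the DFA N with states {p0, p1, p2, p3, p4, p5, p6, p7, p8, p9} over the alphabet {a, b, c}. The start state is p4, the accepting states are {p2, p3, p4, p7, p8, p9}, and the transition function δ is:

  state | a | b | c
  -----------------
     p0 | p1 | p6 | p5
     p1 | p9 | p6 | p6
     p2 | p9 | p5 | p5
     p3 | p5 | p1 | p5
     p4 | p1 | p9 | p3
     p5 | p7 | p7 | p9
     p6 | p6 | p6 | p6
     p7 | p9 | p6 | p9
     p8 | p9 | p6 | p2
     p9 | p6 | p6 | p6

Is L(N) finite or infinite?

finite

The useful states (reachable from p4 and able to reach an accepting state) are {p1, p3, p4, p5, p7, p9}.
Restricted to these states the transition graph has no cycle, so every accepting path has bounded length and L is finite.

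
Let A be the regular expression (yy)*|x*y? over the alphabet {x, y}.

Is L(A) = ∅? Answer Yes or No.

No

The empty string ε matches the expression, so it belongs to L(A).
Since L(A) contains at least one string, it is not empty.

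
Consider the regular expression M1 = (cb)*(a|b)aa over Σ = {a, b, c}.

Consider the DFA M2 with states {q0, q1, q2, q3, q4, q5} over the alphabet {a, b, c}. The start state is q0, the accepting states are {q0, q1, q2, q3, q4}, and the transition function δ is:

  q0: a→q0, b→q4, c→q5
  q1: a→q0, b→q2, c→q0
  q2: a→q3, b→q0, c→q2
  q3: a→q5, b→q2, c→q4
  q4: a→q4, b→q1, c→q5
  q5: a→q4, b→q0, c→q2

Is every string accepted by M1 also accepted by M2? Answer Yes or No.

Yes

Converting the expression M1 to a DFA (subset construction, then merging equivalent states) gives the minimal DFA with states {r0, r1, r2, r3, r4, r5}, start state r0, accepting states {r5} and transitions r0: a→r1, b→r1, c→r2; r1: a→r3, b→r4, c→r4; r2: a→r4, b→r0, c→r4; r3: a→r5, b→r4, c→r4; r4: a→r4, b→r4, c→r4; r5: a→r4, b→r4, c→r4.
Exploring the product automaton M1 × M2 from the start pair (r0, q0), following both machines on each input symbol, reaches 14 state pairs: (r0, q0), (r1, q0), (r1, q4), (r2, q5), (r3, q0), (r4, q4), (r4, q5), (r3, q4), (r4, q1), (r4, q2), (r5, q0), (r4, q0), (r5, q4), (r4, q3).
M1 accepts in {r5} and M2 accepts in {q0, q1, q2, q3, q4}. The reachable pairs whose M1-component is accepting are (r5, q0), (r5, q4); in each of them the M2-component is accepting too, so the product for L(M1) \ L(M2) (M1-component accepting, M2-component rejecting) has no reachable accepting pair and the difference is empty.
Hence every string in L(M1) is also in L(M2).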